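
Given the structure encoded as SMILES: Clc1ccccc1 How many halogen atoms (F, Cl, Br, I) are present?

1

Halogen atoms appear at heavy-atom position 1 (1×Cl).
Halogen count: 1.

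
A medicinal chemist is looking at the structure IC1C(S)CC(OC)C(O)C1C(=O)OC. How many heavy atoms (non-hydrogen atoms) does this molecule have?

15

Every atom symbol written in the SMILES (organic subset) is one heavy atom; implicit H are not written.
Heavy atoms by element → C:9, I:1, O:4, S:1.
Total: 15.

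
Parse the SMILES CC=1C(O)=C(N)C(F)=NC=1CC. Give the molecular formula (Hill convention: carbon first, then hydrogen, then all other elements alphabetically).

C8H11FN2O

Walk through each heavy atom and fill implicit hydrogens from standard valence (C 4, N 3, O 2, S 2, halogen 1):
  atom 1: C, bond orders sum to 1 (valence 4) → 3 H
  atom 2: C, bond orders sum to 4 (valence 4) → 0 H
  atom 3: C, bond orders sum to 4 (valence 4) → 0 H
  atom 4: O, bond orders sum to 1 (valence 2) → 1 H
  atom 5: C, bond orders sum to 4 (valence 4) → 0 H
  atom 6: N, bond orders sum to 1 (valence 3) → 2 H
  atom 7: C, bond orders sum to 4 (valence 4) → 0 H
  atom 8: F (halogen, monovalent) → 0 H
  atom 9: N, bond orders sum to 3 (valence 3) → 0 H
  atom 10: C, bond orders sum to 4 (valence 4) → 0 H
  atom 11: C, bond orders sum to 2 (valence 4) → 2 H
  atom 12: C, bond orders sum to 1 (valence 4) → 3 H
Totals → C:8, H:11, F:1, N:2, O:1.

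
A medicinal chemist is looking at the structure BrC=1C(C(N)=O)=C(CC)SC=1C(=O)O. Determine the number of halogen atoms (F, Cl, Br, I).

1

Halogen atoms appear at heavy-atom position 1 (1×Br).
Other groups present: 1 amide, 1 carboxylic acid.
Halogen count: 1.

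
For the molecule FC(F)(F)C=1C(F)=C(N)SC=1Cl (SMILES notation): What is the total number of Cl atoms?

1

Scan the SMILES for Cl atoms (remember two-letter symbols like Cl and Br are single atoms).
Chlorine count: 1.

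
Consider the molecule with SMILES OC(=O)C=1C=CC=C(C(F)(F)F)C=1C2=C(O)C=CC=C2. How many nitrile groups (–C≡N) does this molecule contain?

0

Scan the SMILES for the nitrile motif — none present.
Groups that are present: 1 carboxylic acid, 1 hydroxyl.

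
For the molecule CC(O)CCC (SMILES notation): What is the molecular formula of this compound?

C5H12O

Walk through each heavy atom and fill implicit hydrogens from standard valence (C 4, N 3, O 2, S 2, halogen 1):
  atom 1: C, bond orders sum to 1 (valence 4) → 3 H
  atom 2: C, bond orders sum to 3 (valence 4) → 1 H
  atom 3: O, bond orders sum to 1 (valence 2) → 1 H
  atom 4: C, bond orders sum to 2 (valence 4) → 2 H
  atom 5: C, bond orders sum to 2 (valence 4) → 2 H
  atom 6: C, bond orders sum to 1 (valence 4) → 3 H
Totals → C:5, H:12, O:1.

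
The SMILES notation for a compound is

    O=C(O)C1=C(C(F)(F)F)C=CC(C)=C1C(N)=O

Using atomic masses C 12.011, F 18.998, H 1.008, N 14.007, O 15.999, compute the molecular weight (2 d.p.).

First, the molecular formula is C10H8F3NO3 (counting implicit H from valence).
  C: 10 × 12.011 = 120.110
  F: 3 × 18.998 = 56.994
  H: 8 × 1.008 = 8.064
  N: 1 × 14.007 = 14.007
  O: 3 × 15.999 = 47.997
Sum: 10×12.011 + 3×18.998 + 8×1.008 + 1×14.007 + 3×15.999 = 247.172 → 247.17 g/mol.

247.17 g/mol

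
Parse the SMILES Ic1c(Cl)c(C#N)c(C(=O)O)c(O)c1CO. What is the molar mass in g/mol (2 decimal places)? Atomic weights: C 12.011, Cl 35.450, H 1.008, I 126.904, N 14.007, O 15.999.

353.50 g/mol

First, the molecular formula is C9H5ClINO4 (counting implicit H from valence).
  C: 9 × 12.011 = 108.099
  Cl: 1 × 35.450 = 35.450
  H: 5 × 1.008 = 5.040
  I: 1 × 126.904 = 126.904
  N: 1 × 14.007 = 14.007
  O: 4 × 15.999 = 63.996
Sum: 9×12.011 + 1×35.450 + 5×1.008 + 1×126.904 + 1×14.007 + 4×15.999 = 353.496 → 353.50 g/mol.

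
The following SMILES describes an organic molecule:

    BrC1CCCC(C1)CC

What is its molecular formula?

C8H15Br

Walk through each heavy atom and fill implicit hydrogens from standard valence (C 4, N 3, O 2, S 2, halogen 1):
  atom 1: Br (halogen, monovalent) → 0 H
  atom 2: C, bond orders sum to 3 (valence 4) → 1 H
  atom 3: C, bond orders sum to 2 (valence 4) → 2 H
  atom 4: C, bond orders sum to 2 (valence 4) → 2 H
  atom 5: C, bond orders sum to 2 (valence 4) → 2 H
  atom 6: C, bond orders sum to 3 (valence 4) → 1 H
  atom 7: C, bond orders sum to 2 (valence 4) → 2 H
  atom 8: C, bond orders sum to 2 (valence 4) → 2 H
  atom 9: C, bond orders sum to 1 (valence 4) → 3 H
Totals → C:8, H:15, Br:1.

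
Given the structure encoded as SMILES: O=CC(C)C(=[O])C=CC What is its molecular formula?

Walk through each heavy atom and fill implicit hydrogens from standard valence (C 4, N 3, O 2, S 2, halogen 1):
  atom 1: O, bond orders sum to 2 (valence 2) → 0 H
  atom 2: C, bond orders sum to 3 (valence 4) → 1 H
  atom 3: C, bond orders sum to 3 (valence 4) → 1 H
  atom 4: C, bond orders sum to 1 (valence 4) → 3 H
  atom 5: C, bond orders sum to 4 (valence 4) → 0 H
  atom 6: O with explicit H count 0
  atom 7: C, bond orders sum to 3 (valence 4) → 1 H
  atom 8: C, bond orders sum to 3 (valence 4) → 1 H
  atom 9: C, bond orders sum to 1 (valence 4) → 3 H
Totals → C:7, H:10, O:2.

C7H10O2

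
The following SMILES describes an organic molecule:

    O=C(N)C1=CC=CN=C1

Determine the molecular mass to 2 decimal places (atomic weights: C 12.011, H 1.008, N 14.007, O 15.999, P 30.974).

First, the molecular formula is C6H6N2O (counting implicit H from valence).
  C: 6 × 12.011 = 72.066
  H: 6 × 1.008 = 6.048
  N: 2 × 14.007 = 28.014
  O: 1 × 15.999 = 15.999
Sum: 6×12.011 + 6×1.008 + 2×14.007 + 1×15.999 = 122.127 → 122.13 g/mol.

122.13 g/mol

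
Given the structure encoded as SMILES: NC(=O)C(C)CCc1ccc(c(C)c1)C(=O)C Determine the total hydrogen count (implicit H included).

Walk through each heavy atom and fill implicit hydrogens from standard valence (C 4, N 3, O 2, S 2, halogen 1); for lowercase aromatic atoms, an aromatic c carries 1 H when it has two neighbours and 0 H with three, and aromatic n carries 0 H:
  atom 1: N, bond orders sum to 1 (valence 3) → 2 H
  atom 2: C, bond orders sum to 4 (valence 4) → 0 H
  atom 3: O, bond orders sum to 2 (valence 2) → 0 H
  atom 4: C, bond orders sum to 3 (valence 4) → 1 H
  atom 5: C, bond orders sum to 1 (valence 4) → 3 H
  atom 6: C, bond orders sum to 2 (valence 4) → 2 H
  atom 7: C, bond orders sum to 2 (valence 4) → 2 H
  atom 8: aromatic c, 3 neighbours → 0 H
  atom 9: aromatic c, 2 neighbours → 1 H
  atom 10: aromatic c, 2 neighbours → 1 H
  atom 11: aromatic c, 3 neighbours → 0 H
  atom 12: aromatic c, 3 neighbours → 0 H
  atom 13: C, bond orders sum to 1 (valence 4) → 3 H
  atom 14: aromatic c, 2 neighbours → 1 H
  atom 15: C, bond orders sum to 4 (valence 4) → 0 H
  atom 16: O, bond orders sum to 2 (valence 2) → 0 H
  atom 17: C, bond orders sum to 1 (valence 4) → 3 H
Total hydrogens: 19.

19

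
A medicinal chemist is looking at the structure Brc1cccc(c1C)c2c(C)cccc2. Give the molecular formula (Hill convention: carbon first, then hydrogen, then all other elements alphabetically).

C14H13Br

Walk through each heavy atom and fill implicit hydrogens from standard valence (C 4, N 3, O 2, S 2, halogen 1); for lowercase aromatic atoms, an aromatic c carries 1 H when it has two neighbours and 0 H with three, and aromatic n carries 0 H:
  atom 1: Br (halogen, monovalent) → 0 H
  atom 2: aromatic c, 3 neighbours → 0 H
  atom 3: aromatic c, 2 neighbours → 1 H
  atom 4: aromatic c, 2 neighbours → 1 H
  atom 5: aromatic c, 2 neighbours → 1 H
  atom 6: aromatic c, 3 neighbours → 0 H
  atom 7: aromatic c, 3 neighbours → 0 H
  atom 8: C, bond orders sum to 1 (valence 4) → 3 H
  atom 9: aromatic c, 3 neighbours → 0 H
  atom 10: aromatic c, 3 neighbours → 0 H
  atom 11: C, bond orders sum to 1 (valence 4) → 3 H
  atom 12: aromatic c, 2 neighbours → 1 H
  atom 13: aromatic c, 2 neighbours → 1 H
  atom 14: aromatic c, 2 neighbours → 1 H
  atom 15: aromatic c, 2 neighbours → 1 H
Totals → C:14, H:13, Br:1.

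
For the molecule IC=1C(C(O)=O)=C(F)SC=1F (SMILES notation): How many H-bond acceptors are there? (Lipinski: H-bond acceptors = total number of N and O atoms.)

2

N atoms: 0; O atoms: 2.
Lipinski HBA = 0 + 2 = 2.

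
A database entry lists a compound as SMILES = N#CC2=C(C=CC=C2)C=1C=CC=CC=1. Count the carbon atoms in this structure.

13

Count every carbon token in the SMILES (each C, including those in ring-closure positions and inside branches).
Carbon count: 13.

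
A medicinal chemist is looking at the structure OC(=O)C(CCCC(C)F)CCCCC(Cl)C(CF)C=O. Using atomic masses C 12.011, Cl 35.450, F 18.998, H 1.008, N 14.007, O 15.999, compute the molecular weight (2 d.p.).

326.81 g/mol

First, the molecular formula is C15H25ClF2O3 (counting implicit H from valence).
  C: 15 × 12.011 = 180.165
  Cl: 1 × 35.450 = 35.450
  F: 2 × 18.998 = 37.996
  H: 25 × 1.008 = 25.200
  O: 3 × 15.999 = 47.997
Sum: 15×12.011 + 1×35.450 + 2×18.998 + 25×1.008 + 3×15.999 = 326.808 → 326.81 g/mol.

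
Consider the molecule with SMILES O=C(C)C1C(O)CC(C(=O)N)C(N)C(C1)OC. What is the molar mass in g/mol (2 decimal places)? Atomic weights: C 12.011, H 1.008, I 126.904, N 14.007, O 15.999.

244.29 g/mol

First, the molecular formula is C11H20N2O4 (counting implicit H from valence).
  C: 11 × 12.011 = 132.121
  H: 20 × 1.008 = 20.160
  N: 2 × 14.007 = 28.014
  O: 4 × 15.999 = 63.996
Sum: 11×12.011 + 20×1.008 + 2×14.007 + 4×15.999 = 244.291 → 244.29 g/mol.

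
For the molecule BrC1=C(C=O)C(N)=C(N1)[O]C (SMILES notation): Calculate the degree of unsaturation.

4

Degree of unsaturation = (number of rings) + (number of π bonds).
Ring closures in the SMILES: 1.
π bonds: 3 double bonds (each 1 DoU) → 3 DoU from unsaturation.
Total DoU = 1 + 3 = 4.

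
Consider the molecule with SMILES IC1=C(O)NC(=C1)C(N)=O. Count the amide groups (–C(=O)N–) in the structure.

1

The amide motif appears at heavy-atom position 8 in the SMILES.
Other groups present: 1 hydroxyl.
Amide count: 1.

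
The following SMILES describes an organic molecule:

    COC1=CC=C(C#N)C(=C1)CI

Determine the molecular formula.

C9H8INO

Walk through each heavy atom and fill implicit hydrogens from standard valence (C 4, N 3, O 2, S 2, halogen 1):
  atom 1: C, bond orders sum to 1 (valence 4) → 3 H
  atom 2: O, bond orders sum to 2 (valence 2) → 0 H
  atom 3: C, bond orders sum to 4 (valence 4) → 0 H
  atom 4: C, bond orders sum to 3 (valence 4) → 1 H
  atom 5: C, bond orders sum to 3 (valence 4) → 1 H
  atom 6: C, bond orders sum to 4 (valence 4) → 0 H
  atom 7: C, bond orders sum to 4 (valence 4) → 0 H
  atom 8: N, bond orders sum to 3 (valence 3) → 0 H
  atom 9: C, bond orders sum to 4 (valence 4) → 0 H
  atom 10: C, bond orders sum to 3 (valence 4) → 1 H
  atom 11: C, bond orders sum to 2 (valence 4) → 2 H
  atom 12: I (halogen, monovalent) → 0 H
Totals → C:9, H:8, I:1, N:1, O:1.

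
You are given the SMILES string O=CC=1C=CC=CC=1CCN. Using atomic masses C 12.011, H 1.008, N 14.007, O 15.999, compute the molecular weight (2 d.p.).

First, the molecular formula is C9H11NO (counting implicit H from valence).
  C: 9 × 12.011 = 108.099
  H: 11 × 1.008 = 11.088
  N: 1 × 14.007 = 14.007
  O: 1 × 15.999 = 15.999
Sum: 9×12.011 + 11×1.008 + 1×14.007 + 1×15.999 = 149.193 → 149.19 g/mol.

149.19 g/mol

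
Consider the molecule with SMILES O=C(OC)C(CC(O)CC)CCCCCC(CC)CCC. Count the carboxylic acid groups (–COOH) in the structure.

0

Scan the SMILES for the carboxylic acid motif — none present.
Groups that are present: 1 ester, 1 hydroxyl.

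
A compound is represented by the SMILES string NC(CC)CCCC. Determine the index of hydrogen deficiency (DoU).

Degree of unsaturation = (number of rings) + (number of π bonds).
Ring closures in the SMILES: 0.
π bonds: none → 0 DoU from unsaturation.
Total DoU = 0 + 0 = 0.

0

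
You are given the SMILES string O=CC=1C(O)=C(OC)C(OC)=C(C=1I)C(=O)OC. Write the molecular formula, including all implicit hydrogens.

C11H11IO6

Walk through each heavy atom and fill implicit hydrogens from standard valence (C 4, N 3, O 2, S 2, halogen 1):
  atom 1: O, bond orders sum to 2 (valence 2) → 0 H
  atom 2: C, bond orders sum to 3 (valence 4) → 1 H
  atom 3: C, bond orders sum to 4 (valence 4) → 0 H
  atom 4: C, bond orders sum to 4 (valence 4) → 0 H
  atom 5: O, bond orders sum to 1 (valence 2) → 1 H
  atom 6: C, bond orders sum to 4 (valence 4) → 0 H
  atom 7: O, bond orders sum to 2 (valence 2) → 0 H
  atom 8: C, bond orders sum to 1 (valence 4) → 3 H
  atom 9: C, bond orders sum to 4 (valence 4) → 0 H
  atom 10: O, bond orders sum to 2 (valence 2) → 0 H
  atom 11: C, bond orders sum to 1 (valence 4) → 3 H
  atom 12: C, bond orders sum to 4 (valence 4) → 0 H
  atom 13: C, bond orders sum to 4 (valence 4) → 0 H
  atom 14: I (halogen, monovalent) → 0 H
  atom 15: C, bond orders sum to 4 (valence 4) → 0 H
  atom 16: O, bond orders sum to 2 (valence 2) → 0 H
  atom 17: O, bond orders sum to 2 (valence 2) → 0 H
  atom 18: C, bond orders sum to 1 (valence 4) → 3 H
Totals → C:11, H:11, I:1, O:6.
In Hill order: C11H11IO6.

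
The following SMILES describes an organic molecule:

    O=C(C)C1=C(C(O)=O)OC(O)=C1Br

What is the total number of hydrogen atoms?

5

Walk through each heavy atom and fill implicit hydrogens from standard valence (C 4, N 3, O 2, S 2, halogen 1):
  atom 1: O, bond orders sum to 2 (valence 2) → 0 H
  atom 2: C, bond orders sum to 4 (valence 4) → 0 H
  atom 3: C, bond orders sum to 1 (valence 4) → 3 H
  atom 4: C, bond orders sum to 4 (valence 4) → 0 H
  atom 5: C, bond orders sum to 4 (valence 4) → 0 H
  atom 6: C, bond orders sum to 4 (valence 4) → 0 H
  atom 7: O, bond orders sum to 1 (valence 2) → 1 H
  atom 8: O, bond orders sum to 2 (valence 2) → 0 H
  atom 9: O, bond orders sum to 2 (valence 2) → 0 H
  atom 10: C, bond orders sum to 4 (valence 4) → 0 H
  atom 11: O, bond orders sum to 1 (valence 2) → 1 H
  atom 12: C, bond orders sum to 4 (valence 4) → 0 H
  atom 13: Br (halogen, monovalent) → 0 H
Total hydrogens: 5.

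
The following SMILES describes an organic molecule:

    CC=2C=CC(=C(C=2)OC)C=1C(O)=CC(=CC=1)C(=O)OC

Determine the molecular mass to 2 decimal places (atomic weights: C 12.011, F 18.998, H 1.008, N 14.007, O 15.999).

First, the molecular formula is C16H16O4 (counting implicit H from valence).
  C: 16 × 12.011 = 192.176
  H: 16 × 1.008 = 16.128
  O: 4 × 15.999 = 63.996
Sum: 16×12.011 + 16×1.008 + 4×15.999 = 272.300 → 272.30 g/mol.

272.30 g/mol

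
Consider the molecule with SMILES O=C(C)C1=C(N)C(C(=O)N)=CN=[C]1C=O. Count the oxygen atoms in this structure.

3

Scan the SMILES for O atoms (remember two-letter symbols like Cl and Br are single atoms).
Oxygen count: 3.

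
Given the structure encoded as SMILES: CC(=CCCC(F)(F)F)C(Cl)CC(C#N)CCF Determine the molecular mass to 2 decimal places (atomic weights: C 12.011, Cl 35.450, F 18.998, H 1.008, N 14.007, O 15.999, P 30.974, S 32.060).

First, the molecular formula is C12H16ClF4N (counting implicit H from valence).
  C: 12 × 12.011 = 144.132
  Cl: 1 × 35.450 = 35.450
  F: 4 × 18.998 = 75.992
  H: 16 × 1.008 = 16.128
  N: 1 × 14.007 = 14.007
Sum: 12×12.011 + 1×35.450 + 4×18.998 + 16×1.008 + 1×14.007 = 285.709 → 285.71 g/mol.

285.71 g/mol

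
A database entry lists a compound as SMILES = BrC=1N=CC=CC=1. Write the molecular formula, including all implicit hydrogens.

Walk through each heavy atom and fill implicit hydrogens from standard valence (C 4, N 3, O 2, S 2, halogen 1):
  atom 1: Br (halogen, monovalent) → 0 H
  atom 2: C, bond orders sum to 4 (valence 4) → 0 H
  atom 3: N, bond orders sum to 3 (valence 3) → 0 H
  atom 4: C, bond orders sum to 3 (valence 4) → 1 H
  atom 5: C, bond orders sum to 3 (valence 4) → 1 H
  atom 6: C, bond orders sum to 3 (valence 4) → 1 H
  atom 7: C, bond orders sum to 3 (valence 4) → 1 H
Totals → C:5, H:4, Br:1, N:1.
In Hill order: C5H4BrN.

C5H4BrN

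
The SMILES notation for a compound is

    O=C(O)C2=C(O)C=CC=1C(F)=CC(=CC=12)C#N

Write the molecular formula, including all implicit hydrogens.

Walk through each heavy atom and fill implicit hydrogens from standard valence (C 4, N 3, O 2, S 2, halogen 1):
  atom 1: O, bond orders sum to 2 (valence 2) → 0 H
  atom 2: C, bond orders sum to 4 (valence 4) → 0 H
  atom 3: O, bond orders sum to 1 (valence 2) → 1 H
  atom 4: C, bond orders sum to 4 (valence 4) → 0 H
  atom 5: C, bond orders sum to 4 (valence 4) → 0 H
  atom 6: O, bond orders sum to 1 (valence 2) → 1 H
  atom 7: C, bond orders sum to 3 (valence 4) → 1 H
  atom 8: C, bond orders sum to 3 (valence 4) → 1 H
  atom 9: C, bond orders sum to 4 (valence 4) → 0 H
  atom 10: C, bond orders sum to 4 (valence 4) → 0 H
  atom 11: F (halogen, monovalent) → 0 H
  atom 12: C, bond orders sum to 3 (valence 4) → 1 H
  atom 13: C, bond orders sum to 4 (valence 4) → 0 H
  atom 14: C, bond orders sum to 3 (valence 4) → 1 H
  atom 15: C, bond orders sum to 4 (valence 4) → 0 H
  atom 16: C, bond orders sum to 4 (valence 4) → 0 H
  atom 17: N, bond orders sum to 3 (valence 3) → 0 H
Totals → C:12, H:6, F:1, N:1, O:3.

C12H6FNO3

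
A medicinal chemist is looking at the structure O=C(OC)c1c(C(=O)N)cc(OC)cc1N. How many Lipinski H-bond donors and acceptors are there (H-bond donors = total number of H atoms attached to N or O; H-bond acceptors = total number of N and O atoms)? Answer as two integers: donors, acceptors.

Donors: find every N or O and count the H atoms it carries.
  atom 1 (O): bond orders sum to 2 → 0 H
  atom 3 (O): bond orders sum to 2 → 0 H
  atom 8 (O): bond orders sum to 2 → 0 H
  atom 9 (N): bond orders sum to 1 → 2 H
  atom 12 (O): bond orders sum to 2 → 0 H
  atom 16 (N): bond orders sum to 1 → 2 H
Lipinski HBD = 4.
Acceptors: N atoms = 2, O atoms = 4 → HBA = 6.

4, 6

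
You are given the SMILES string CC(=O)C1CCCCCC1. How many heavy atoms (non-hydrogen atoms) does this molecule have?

10

Every atom symbol written in the SMILES (organic subset) is one heavy atom; implicit H are not written.
Heavy atoms by element → C:9, O:1.
Total: 10.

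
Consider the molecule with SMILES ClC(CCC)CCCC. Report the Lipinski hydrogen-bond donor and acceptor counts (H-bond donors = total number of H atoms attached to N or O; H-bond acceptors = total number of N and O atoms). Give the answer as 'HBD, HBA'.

Donors: find every N or O and count the H atoms it carries.
  (no N or O atoms present)
Lipinski HBD = 0.
Acceptors: N atoms = 0, O atoms = 0 → HBA = 0.

0, 0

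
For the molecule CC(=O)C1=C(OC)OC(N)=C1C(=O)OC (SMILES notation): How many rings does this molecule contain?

In SMILES, each pair of matching ring-closure digits denotes one ring-closing bond; the number of such bonds equals the number of independent rings.
Ring-closure bonds here: 1.

1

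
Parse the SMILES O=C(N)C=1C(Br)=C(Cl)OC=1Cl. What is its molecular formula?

Walk through each heavy atom and fill implicit hydrogens from standard valence (C 4, N 3, O 2, S 2, halogen 1):
  atom 1: O, bond orders sum to 2 (valence 2) → 0 H
  atom 2: C, bond orders sum to 4 (valence 4) → 0 H
  atom 3: N, bond orders sum to 1 (valence 3) → 2 H
  atom 4: C, bond orders sum to 4 (valence 4) → 0 H
  atom 5: C, bond orders sum to 4 (valence 4) → 0 H
  atom 6: Br (halogen, monovalent) → 0 H
  atom 7: C, bond orders sum to 4 (valence 4) → 0 H
  atom 8: Cl (halogen, monovalent) → 0 H
  atom 9: O, bond orders sum to 2 (valence 2) → 0 H
  atom 10: C, bond orders sum to 4 (valence 4) → 0 H
  atom 11: Cl (halogen, monovalent) → 0 H
Totals → C:5, H:2, Br:1, Cl:2, N:1, O:2.
In Hill order: C5H2BrCl2NO2.

C5H2BrCl2NO2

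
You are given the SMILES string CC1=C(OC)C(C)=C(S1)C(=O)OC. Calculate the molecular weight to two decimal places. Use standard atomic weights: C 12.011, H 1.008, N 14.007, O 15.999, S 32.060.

First, the molecular formula is C9H12O3S (counting implicit H from valence).
  C: 9 × 12.011 = 108.099
  H: 12 × 1.008 = 12.096
  O: 3 × 15.999 = 47.997
  S: 1 × 32.060 = 32.060
Sum: 9×12.011 + 12×1.008 + 3×15.999 + 1×32.060 = 200.252 → 200.25 g/mol.

200.25 g/mol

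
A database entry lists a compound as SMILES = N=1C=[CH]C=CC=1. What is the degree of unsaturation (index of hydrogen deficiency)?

4

Degree of unsaturation = (number of rings) + (number of π bonds).
Ring closures in the SMILES: 1.
π bonds: 3 double bonds (each 1 DoU) → 3 DoU from unsaturation.
Total DoU = 1 + 3 = 4.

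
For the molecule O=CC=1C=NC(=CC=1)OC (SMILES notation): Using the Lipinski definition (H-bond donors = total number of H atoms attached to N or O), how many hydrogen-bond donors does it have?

Donors: find every N or O and count the H atoms it carries.
  atom 1 (O): bond orders sum to 2 → 0 H
  atom 5 (N): bond orders sum to 3 → 0 H
  atom 9 (O): bond orders sum to 2 → 0 H
Lipinski HBD = 0.

0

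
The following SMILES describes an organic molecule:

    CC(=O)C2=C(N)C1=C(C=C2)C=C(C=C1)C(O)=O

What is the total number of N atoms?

Scan the SMILES for N atoms (remember two-letter symbols like Cl and Br are single atoms).
Nitrogen count: 1.

1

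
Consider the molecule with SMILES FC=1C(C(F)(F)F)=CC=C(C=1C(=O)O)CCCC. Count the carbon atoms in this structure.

12

Count every carbon token in the SMILES (each C, including those in ring-closure positions and inside branches).
Carbon count: 12.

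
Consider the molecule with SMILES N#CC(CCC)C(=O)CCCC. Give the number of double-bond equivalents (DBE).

3

Molecular formula: C10H17NO.
DoU = (2C + 2 + N − H − X) / 2, where X is the halogen count and O/S are ignored.
    = (2·10 + 2 + 1 − 17 − 0) / 2 = 6 / 2 = 3.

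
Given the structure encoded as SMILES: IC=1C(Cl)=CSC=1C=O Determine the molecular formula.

C5H2ClIOS

Walk through each heavy atom and fill implicit hydrogens from standard valence (C 4, N 3, O 2, S 2, halogen 1):
  atom 1: I (halogen, monovalent) → 0 H
  atom 2: C, bond orders sum to 4 (valence 4) → 0 H
  atom 3: C, bond orders sum to 4 (valence 4) → 0 H
  atom 4: Cl (halogen, monovalent) → 0 H
  atom 5: C, bond orders sum to 3 (valence 4) → 1 H
  atom 6: S, bond orders sum to 2 (valence 2) → 0 H
  atom 7: C, bond orders sum to 4 (valence 4) → 0 H
  atom 8: C, bond orders sum to 3 (valence 4) → 1 H
  atom 9: O, bond orders sum to 2 (valence 2) → 0 H
Totals → C:5, H:2, Cl:1, I:1, O:1, S:1.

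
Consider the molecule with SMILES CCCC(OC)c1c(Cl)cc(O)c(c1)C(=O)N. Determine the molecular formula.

Walk through each heavy atom and fill implicit hydrogens from standard valence (C 4, N 3, O 2, S 2, halogen 1); for lowercase aromatic atoms, an aromatic c carries 1 H when it has two neighbours and 0 H with three, and aromatic n carries 0 H:
  atom 1: C, bond orders sum to 1 (valence 4) → 3 H
  atom 2: C, bond orders sum to 2 (valence 4) → 2 H
  atom 3: C, bond orders sum to 2 (valence 4) → 2 H
  atom 4: C, bond orders sum to 3 (valence 4) → 1 H
  atom 5: O, bond orders sum to 2 (valence 2) → 0 H
  atom 6: C, bond orders sum to 1 (valence 4) → 3 H
  atom 7: aromatic c, 3 neighbours → 0 H
  atom 8: aromatic c, 3 neighbours → 0 H
  atom 9: Cl (halogen, monovalent) → 0 H
  atom 10: aromatic c, 2 neighbours → 1 H
  atom 11: aromatic c, 3 neighbours → 0 H
  atom 12: O, bond orders sum to 1 (valence 2) → 1 H
  atom 13: aromatic c, 3 neighbours → 0 H
  atom 14: aromatic c, 2 neighbours → 1 H
  atom 15: C, bond orders sum to 4 (valence 4) → 0 H
  atom 16: O, bond orders sum to 2 (valence 2) → 0 H
  atom 17: N, bond orders sum to 1 (valence 3) → 2 H
Totals → C:12, H:16, Cl:1, N:1, O:3.
In Hill order: C12H16ClNO3.

C12H16ClNO3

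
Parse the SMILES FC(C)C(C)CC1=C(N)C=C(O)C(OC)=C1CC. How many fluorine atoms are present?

1

Scan the SMILES for F atoms (remember two-letter symbols like Cl and Br are single atoms).
Fluorine count: 1.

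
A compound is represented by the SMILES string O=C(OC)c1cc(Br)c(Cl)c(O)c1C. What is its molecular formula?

Walk through each heavy atom and fill implicit hydrogens from standard valence (C 4, N 3, O 2, S 2, halogen 1); for lowercase aromatic atoms, an aromatic c carries 1 H when it has two neighbours and 0 H with three, and aromatic n carries 0 H:
  atom 1: O, bond orders sum to 2 (valence 2) → 0 H
  atom 2: C, bond orders sum to 4 (valence 4) → 0 H
  atom 3: O, bond orders sum to 2 (valence 2) → 0 H
  atom 4: C, bond orders sum to 1 (valence 4) → 3 H
  atom 5: aromatic c, 3 neighbours → 0 H
  atom 6: aromatic c, 2 neighbours → 1 H
  atom 7: aromatic c, 3 neighbours → 0 H
  atom 8: Br (halogen, monovalent) → 0 H
  atom 9: aromatic c, 3 neighbours → 0 H
  atom 10: Cl (halogen, monovalent) → 0 H
  atom 11: aromatic c, 3 neighbours → 0 H
  atom 12: O, bond orders sum to 1 (valence 2) → 1 H
  atom 13: aromatic c, 3 neighbours → 0 H
  atom 14: C, bond orders sum to 1 (valence 4) → 3 H
Totals → C:9, H:8, Br:1, Cl:1, O:3.

C9H8BrClO3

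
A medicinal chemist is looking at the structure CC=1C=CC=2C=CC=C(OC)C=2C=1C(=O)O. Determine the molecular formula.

Walk through each heavy atom and fill implicit hydrogens from standard valence (C 4, N 3, O 2, S 2, halogen 1):
  atom 1: C, bond orders sum to 1 (valence 4) → 3 H
  atom 2: C, bond orders sum to 4 (valence 4) → 0 H
  atom 3: C, bond orders sum to 3 (valence 4) → 1 H
  atom 4: C, bond orders sum to 3 (valence 4) → 1 H
  atom 5: C, bond orders sum to 4 (valence 4) → 0 H
  atom 6: C, bond orders sum to 3 (valence 4) → 1 H
  atom 7: C, bond orders sum to 3 (valence 4) → 1 H
  atom 8: C, bond orders sum to 3 (valence 4) → 1 H
  atom 9: C, bond orders sum to 4 (valence 4) → 0 H
  atom 10: O, bond orders sum to 2 (valence 2) → 0 H
  atom 11: C, bond orders sum to 1 (valence 4) → 3 H
  atom 12: C, bond orders sum to 4 (valence 4) → 0 H
  atom 13: C, bond orders sum to 4 (valence 4) → 0 H
  atom 14: C, bond orders sum to 4 (valence 4) → 0 H
  atom 15: O, bond orders sum to 2 (valence 2) → 0 H
  atom 16: O, bond orders sum to 1 (valence 2) → 1 H
Totals → C:13, H:12, O:3.
In Hill order: C13H12O3.

C13H12O3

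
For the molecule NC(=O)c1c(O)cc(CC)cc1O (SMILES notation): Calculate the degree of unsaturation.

Molecular formula: C9H11NO3.
DoU = (2C + 2 + N − H − X) / 2, where X is the halogen count and O/S are ignored.
    = (2·9 + 2 + 1 − 11 − 0) / 2 = 10 / 2 = 5.

5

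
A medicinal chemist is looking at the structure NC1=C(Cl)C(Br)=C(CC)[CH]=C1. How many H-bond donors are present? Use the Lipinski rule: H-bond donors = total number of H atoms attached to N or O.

Donors: find every N or O and count the H atoms it carries.
  atom 1 (N): bond orders sum to 1 → 2 H
Lipinski HBD = 2.

2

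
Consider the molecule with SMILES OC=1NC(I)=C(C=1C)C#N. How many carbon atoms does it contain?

6

Count every carbon token in the SMILES (each C, including those in ring-closure positions and inside branches).
Carbon count: 6.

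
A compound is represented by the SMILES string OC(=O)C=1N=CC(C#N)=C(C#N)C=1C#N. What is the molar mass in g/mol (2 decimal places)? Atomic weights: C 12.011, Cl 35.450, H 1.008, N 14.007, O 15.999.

First, the molecular formula is C9H2N4O2 (counting implicit H from valence).
  C: 9 × 12.011 = 108.099
  H: 2 × 1.008 = 2.016
  N: 4 × 14.007 = 56.028
  O: 2 × 15.999 = 31.998
Sum: 9×12.011 + 2×1.008 + 4×14.007 + 2×15.999 = 198.141 → 198.14 g/mol.

198.14 g/mol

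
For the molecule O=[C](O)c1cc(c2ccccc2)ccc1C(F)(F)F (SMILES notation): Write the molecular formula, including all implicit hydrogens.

C14H9F3O2

Walk through each heavy atom and fill implicit hydrogens from standard valence (C 4, N 3, O 2, S 2, halogen 1); for lowercase aromatic atoms, an aromatic c carries 1 H when it has two neighbours and 0 H with three, and aromatic n carries 0 H:
  atom 1: O, bond orders sum to 2 (valence 2) → 0 H
  atom 2: C with explicit H count 0
  atom 3: O, bond orders sum to 1 (valence 2) → 1 H
  atom 4: aromatic c, 3 neighbours → 0 H
  atom 5: aromatic c, 2 neighbours → 1 H
  atom 6: aromatic c, 3 neighbours → 0 H
  atom 7: aromatic c, 3 neighbours → 0 H
  atom 8: aromatic c, 2 neighbours → 1 H
  atom 9: aromatic c, 2 neighbours → 1 H
  atom 10: aromatic c, 2 neighbours → 1 H
  atom 11: aromatic c, 2 neighbours → 1 H
  atom 12: aromatic c, 2 neighbours → 1 H
  atom 13: aromatic c, 2 neighbours → 1 H
  atom 14: aromatic c, 2 neighbours → 1 H
  atom 15: aromatic c, 3 neighbours → 0 H
  atom 16: C, bond orders sum to 4 (valence 4) → 0 H
  atom 17: F (halogen, monovalent) → 0 H
  atom 18: F (halogen, monovalent) → 0 H
  atom 19: F (halogen, monovalent) → 0 H
Totals → C:14, H:9, F:3, O:2.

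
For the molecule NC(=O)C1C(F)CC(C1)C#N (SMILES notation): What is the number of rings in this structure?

1

In SMILES, each pair of matching ring-closure digits denotes one ring-closing bond; the number of such bonds equals the number of independent rings.
Ring-closure bonds here: 1.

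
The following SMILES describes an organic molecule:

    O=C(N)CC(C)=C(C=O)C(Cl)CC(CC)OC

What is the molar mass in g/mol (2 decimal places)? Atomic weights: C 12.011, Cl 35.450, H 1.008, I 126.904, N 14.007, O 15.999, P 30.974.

261.75 g/mol

First, the molecular formula is C12H20ClNO3 (counting implicit H from valence).
  C: 12 × 12.011 = 144.132
  Cl: 1 × 35.450 = 35.450
  H: 20 × 1.008 = 20.160
  N: 1 × 14.007 = 14.007
  O: 3 × 15.999 = 47.997
Sum: 12×12.011 + 1×35.450 + 20×1.008 + 1×14.007 + 3×15.999 = 261.746 → 261.75 g/mol.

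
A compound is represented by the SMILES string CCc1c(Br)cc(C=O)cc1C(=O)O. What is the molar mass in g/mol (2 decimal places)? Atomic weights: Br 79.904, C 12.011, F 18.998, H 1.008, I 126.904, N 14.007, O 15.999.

First, the molecular formula is C10H9BrO3 (counting implicit H from valence).
  Br: 1 × 79.904 = 79.904
  C: 10 × 12.011 = 120.110
  H: 9 × 1.008 = 9.072
  O: 3 × 15.999 = 47.997
Sum: 1×79.904 + 10×12.011 + 9×1.008 + 3×15.999 = 257.083 → 257.08 g/mol.

257.08 g/mol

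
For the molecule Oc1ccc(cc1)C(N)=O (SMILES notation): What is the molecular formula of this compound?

C7H7NO2

Walk through each heavy atom and fill implicit hydrogens from standard valence (C 4, N 3, O 2, S 2, halogen 1); for lowercase aromatic atoms, an aromatic c carries 1 H when it has two neighbours and 0 H with three, and aromatic n carries 0 H:
  atom 1: O, bond orders sum to 1 (valence 2) → 1 H
  atom 2: aromatic c, 3 neighbours → 0 H
  atom 3: aromatic c, 2 neighbours → 1 H
  atom 4: aromatic c, 2 neighbours → 1 H
  atom 5: aromatic c, 3 neighbours → 0 H
  atom 6: aromatic c, 2 neighbours → 1 H
  atom 7: aromatic c, 2 neighbours → 1 H
  atom 8: C, bond orders sum to 4 (valence 4) → 0 H
  atom 9: N, bond orders sum to 1 (valence 3) → 2 H
  atom 10: O, bond orders sum to 2 (valence 2) → 0 H
Totals → C:7, H:7, N:1, O:2.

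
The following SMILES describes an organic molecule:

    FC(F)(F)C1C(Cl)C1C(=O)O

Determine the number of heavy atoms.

11

Every atom symbol written in the SMILES (organic subset) is one heavy atom; implicit H are not written.
Heavy atoms by element → C:5, Cl:1, F:3, O:2.
Total: 11.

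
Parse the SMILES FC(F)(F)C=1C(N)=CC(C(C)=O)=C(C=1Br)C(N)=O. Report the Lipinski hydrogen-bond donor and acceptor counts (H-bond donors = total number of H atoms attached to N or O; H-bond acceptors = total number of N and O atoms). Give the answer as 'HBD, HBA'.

Donors: find every N or O and count the H atoms it carries.
  atom 7 (N): bond orders sum to 1 → 2 H
  atom 12 (O): bond orders sum to 2 → 0 H
  atom 17 (N): bond orders sum to 1 → 2 H
  atom 18 (O): bond orders sum to 2 → 0 H
Lipinski HBD = 4.
Acceptors: N atoms = 2, O atoms = 2 → HBA = 4.

4, 4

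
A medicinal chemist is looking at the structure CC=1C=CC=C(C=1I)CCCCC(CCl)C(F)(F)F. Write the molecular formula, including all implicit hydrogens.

Walk through each heavy atom and fill implicit hydrogens from standard valence (C 4, N 3, O 2, S 2, halogen 1):
  atom 1: C, bond orders sum to 1 (valence 4) → 3 H
  atom 2: C, bond orders sum to 4 (valence 4) → 0 H
  atom 3: C, bond orders sum to 3 (valence 4) → 1 H
  atom 4: C, bond orders sum to 3 (valence 4) → 1 H
  atom 5: C, bond orders sum to 3 (valence 4) → 1 H
  atom 6: C, bond orders sum to 4 (valence 4) → 0 H
  atom 7: C, bond orders sum to 4 (valence 4) → 0 H
  atom 8: I (halogen, monovalent) → 0 H
  atom 9: C, bond orders sum to 2 (valence 4) → 2 H
  atom 10: C, bond orders sum to 2 (valence 4) → 2 H
  atom 11: C, bond orders sum to 2 (valence 4) → 2 H
  atom 12: C, bond orders sum to 2 (valence 4) → 2 H
  atom 13: C, bond orders sum to 3 (valence 4) → 1 H
  atom 14: C, bond orders sum to 2 (valence 4) → 2 H
  atom 15: Cl (halogen, monovalent) → 0 H
  atom 16: C, bond orders sum to 4 (valence 4) → 0 H
  atom 17: F (halogen, monovalent) → 0 H
  atom 18: F (halogen, monovalent) → 0 H
  atom 19: F (halogen, monovalent) → 0 H
Totals → C:14, H:17, Cl:1, F:3, I:1.

C14H17ClF3I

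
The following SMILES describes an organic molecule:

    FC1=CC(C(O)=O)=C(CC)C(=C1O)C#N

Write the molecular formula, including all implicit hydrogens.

C10H8FNO3

Walk through each heavy atom and fill implicit hydrogens from standard valence (C 4, N 3, O 2, S 2, halogen 1):
  atom 1: F (halogen, monovalent) → 0 H
  atom 2: C, bond orders sum to 4 (valence 4) → 0 H
  atom 3: C, bond orders sum to 3 (valence 4) → 1 H
  atom 4: C, bond orders sum to 4 (valence 4) → 0 H
  atom 5: C, bond orders sum to 4 (valence 4) → 0 H
  atom 6: O, bond orders sum to 1 (valence 2) → 1 H
  atom 7: O, bond orders sum to 2 (valence 2) → 0 H
  atom 8: C, bond orders sum to 4 (valence 4) → 0 H
  atom 9: C, bond orders sum to 2 (valence 4) → 2 H
  atom 10: C, bond orders sum to 1 (valence 4) → 3 H
  atom 11: C, bond orders sum to 4 (valence 4) → 0 H
  atom 12: C, bond orders sum to 4 (valence 4) → 0 H
  atom 13: O, bond orders sum to 1 (valence 2) → 1 H
  atom 14: C, bond orders sum to 4 (valence 4) → 0 H
  atom 15: N, bond orders sum to 3 (valence 3) → 0 H
Totals → C:10, H:8, F:1, N:1, O:3.
In Hill order: C10H8FNO3.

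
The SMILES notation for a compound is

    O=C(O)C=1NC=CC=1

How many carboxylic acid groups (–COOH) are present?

The carboxylic acid motif appears at heavy-atom position 2 in the SMILES.
Carboxylic acid count: 1.

1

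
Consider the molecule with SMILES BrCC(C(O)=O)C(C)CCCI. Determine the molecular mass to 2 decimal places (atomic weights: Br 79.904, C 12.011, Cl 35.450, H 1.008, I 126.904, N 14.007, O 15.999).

First, the molecular formula is C8H14BrIO2 (counting implicit H from valence).
  Br: 1 × 79.904 = 79.904
  C: 8 × 12.011 = 96.088
  H: 14 × 1.008 = 14.112
  I: 1 × 126.904 = 126.904
  O: 2 × 15.999 = 31.998
Sum: 1×79.904 + 8×12.011 + 14×1.008 + 1×126.904 + 2×15.999 = 349.006 → 349.01 g/mol.

349.01 g/mol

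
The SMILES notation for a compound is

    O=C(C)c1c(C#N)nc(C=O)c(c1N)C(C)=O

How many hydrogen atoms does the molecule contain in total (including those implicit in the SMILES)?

9

Walk through each heavy atom and fill implicit hydrogens from standard valence (C 4, N 3, O 2, S 2, halogen 1); for lowercase aromatic atoms, an aromatic c carries 1 H when it has two neighbours and 0 H with three, and aromatic n carries 0 H:
  atom 1: O, bond orders sum to 2 (valence 2) → 0 H
  atom 2: C, bond orders sum to 4 (valence 4) → 0 H
  atom 3: C, bond orders sum to 1 (valence 4) → 3 H
  atom 4: aromatic c, 3 neighbours → 0 H
  atom 5: aromatic c, 3 neighbours → 0 H
  atom 6: C, bond orders sum to 4 (valence 4) → 0 H
  atom 7: N, bond orders sum to 3 (valence 3) → 0 H
  atom 8: aromatic n, 2 neighbours → 0 H
  atom 9: aromatic c, 3 neighbours → 0 H
  atom 10: C, bond orders sum to 3 (valence 4) → 1 H
  atom 11: O, bond orders sum to 2 (valence 2) → 0 H
  atom 12: aromatic c, 3 neighbours → 0 H
  atom 13: aromatic c, 3 neighbours → 0 H
  atom 14: N, bond orders sum to 1 (valence 3) → 2 H
  atom 15: C, bond orders sum to 4 (valence 4) → 0 H
  atom 16: C, bond orders sum to 1 (valence 4) → 3 H
  atom 17: O, bond orders sum to 2 (valence 2) → 0 H
Total hydrogens: 9.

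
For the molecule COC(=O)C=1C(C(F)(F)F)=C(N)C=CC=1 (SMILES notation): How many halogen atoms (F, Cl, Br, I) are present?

Halogen atoms appear at heavy-atom positions 8, 9, 10 (3×F).
Other groups present: 1 ester, 1 primary amine.
Halogen count: 3.

3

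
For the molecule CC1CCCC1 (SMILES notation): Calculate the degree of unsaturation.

1

Molecular formula: C6H12.
DoU = (2C + 2 + N − H − X) / 2, where X is the halogen count and O/S are ignored.
    = (2·6 + 2 + 0 − 12 − 0) / 2 = 2 / 2 = 1.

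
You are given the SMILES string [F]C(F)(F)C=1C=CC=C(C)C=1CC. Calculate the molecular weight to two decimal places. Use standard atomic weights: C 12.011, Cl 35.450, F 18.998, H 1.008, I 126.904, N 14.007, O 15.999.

188.19 g/mol

First, the molecular formula is C10H11F3 (counting implicit H from valence).
  C: 10 × 12.011 = 120.110
  F: 3 × 18.998 = 56.994
  H: 11 × 1.008 = 11.088
Sum: 10×12.011 + 3×18.998 + 11×1.008 = 188.192 → 188.19 g/mol.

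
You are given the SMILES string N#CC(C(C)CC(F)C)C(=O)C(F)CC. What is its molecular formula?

Walk through each heavy atom and fill implicit hydrogens from standard valence (C 4, N 3, O 2, S 2, halogen 1):
  atom 1: N, bond orders sum to 3 (valence 3) → 0 H
  atom 2: C, bond orders sum to 4 (valence 4) → 0 H
  atom 3: C, bond orders sum to 3 (valence 4) → 1 H
  atom 4: C, bond orders sum to 3 (valence 4) → 1 H
  atom 5: C, bond orders sum to 1 (valence 4) → 3 H
  atom 6: C, bond orders sum to 2 (valence 4) → 2 H
  atom 7: C, bond orders sum to 3 (valence 4) → 1 H
  atom 8: F (halogen, monovalent) → 0 H
  atom 9: C, bond orders sum to 1 (valence 4) → 3 H
  atom 10: C, bond orders sum to 4 (valence 4) → 0 H
  atom 11: O, bond orders sum to 2 (valence 2) → 0 H
  atom 12: C, bond orders sum to 3 (valence 4) → 1 H
  atom 13: F (halogen, monovalent) → 0 H
  atom 14: C, bond orders sum to 2 (valence 4) → 2 H
  atom 15: C, bond orders sum to 1 (valence 4) → 3 H
Totals → C:11, H:17, F:2, N:1, O:1.
In Hill order: C11H17F2NO.

C11H17F2NO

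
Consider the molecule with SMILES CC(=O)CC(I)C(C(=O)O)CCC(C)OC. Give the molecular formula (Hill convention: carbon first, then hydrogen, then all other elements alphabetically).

C11H19IO4

Walk through each heavy atom and fill implicit hydrogens from standard valence (C 4, N 3, O 2, S 2, halogen 1):
  atom 1: C, bond orders sum to 1 (valence 4) → 3 H
  atom 2: C, bond orders sum to 4 (valence 4) → 0 H
  atom 3: O, bond orders sum to 2 (valence 2) → 0 H
  atom 4: C, bond orders sum to 2 (valence 4) → 2 H
  atom 5: C, bond orders sum to 3 (valence 4) → 1 H
  atom 6: I (halogen, monovalent) → 0 H
  atom 7: C, bond orders sum to 3 (valence 4) → 1 H
  atom 8: C, bond orders sum to 4 (valence 4) → 0 H
  atom 9: O, bond orders sum to 2 (valence 2) → 0 H
  atom 10: O, bond orders sum to 1 (valence 2) → 1 H
  atom 11: C, bond orders sum to 2 (valence 4) → 2 H
  atom 12: C, bond orders sum to 2 (valence 4) → 2 H
  atom 13: C, bond orders sum to 3 (valence 4) → 1 H
  atom 14: C, bond orders sum to 1 (valence 4) → 3 H
  atom 15: O, bond orders sum to 2 (valence 2) → 0 H
  atom 16: C, bond orders sum to 1 (valence 4) → 3 H
Totals → C:11, H:19, I:1, O:4.
In Hill order: C11H19IO4.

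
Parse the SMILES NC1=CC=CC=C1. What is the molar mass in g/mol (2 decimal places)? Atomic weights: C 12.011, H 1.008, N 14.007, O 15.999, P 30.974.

93.13 g/mol

First, the molecular formula is C6H7N (counting implicit H from valence).
  C: 6 × 12.011 = 72.066
  H: 7 × 1.008 = 7.056
  N: 1 × 14.007 = 14.007
Sum: 6×12.011 + 7×1.008 + 1×14.007 = 93.129 → 93.13 g/mol.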